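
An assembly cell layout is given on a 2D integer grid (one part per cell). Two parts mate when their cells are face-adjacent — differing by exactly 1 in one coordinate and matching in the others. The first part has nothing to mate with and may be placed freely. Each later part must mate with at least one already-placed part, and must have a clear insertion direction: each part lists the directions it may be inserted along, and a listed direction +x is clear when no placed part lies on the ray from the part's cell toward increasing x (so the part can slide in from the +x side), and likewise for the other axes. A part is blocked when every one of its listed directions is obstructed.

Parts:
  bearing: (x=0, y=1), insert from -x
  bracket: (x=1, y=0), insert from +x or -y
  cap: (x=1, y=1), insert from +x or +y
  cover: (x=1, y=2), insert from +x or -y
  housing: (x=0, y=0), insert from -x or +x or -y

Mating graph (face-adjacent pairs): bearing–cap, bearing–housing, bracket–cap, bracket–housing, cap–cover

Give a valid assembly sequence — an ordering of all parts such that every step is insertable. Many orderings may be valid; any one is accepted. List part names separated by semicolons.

bracket; cap; cover; bearing; housing

1. bracket@(1, 0) [+x clear] — {bracket}
2. cap@(1, 1) [+x clear] — {bracket, cap}
3. cover@(1, 2) [+x clear] — {bracket, cap, cover}
4. bearing@(0, 1) [-x clear] — {bearing, bracket, cap, cover}
5. housing@(0, 0) [-x clear] — {bearing, bracket, cap, cover, housing}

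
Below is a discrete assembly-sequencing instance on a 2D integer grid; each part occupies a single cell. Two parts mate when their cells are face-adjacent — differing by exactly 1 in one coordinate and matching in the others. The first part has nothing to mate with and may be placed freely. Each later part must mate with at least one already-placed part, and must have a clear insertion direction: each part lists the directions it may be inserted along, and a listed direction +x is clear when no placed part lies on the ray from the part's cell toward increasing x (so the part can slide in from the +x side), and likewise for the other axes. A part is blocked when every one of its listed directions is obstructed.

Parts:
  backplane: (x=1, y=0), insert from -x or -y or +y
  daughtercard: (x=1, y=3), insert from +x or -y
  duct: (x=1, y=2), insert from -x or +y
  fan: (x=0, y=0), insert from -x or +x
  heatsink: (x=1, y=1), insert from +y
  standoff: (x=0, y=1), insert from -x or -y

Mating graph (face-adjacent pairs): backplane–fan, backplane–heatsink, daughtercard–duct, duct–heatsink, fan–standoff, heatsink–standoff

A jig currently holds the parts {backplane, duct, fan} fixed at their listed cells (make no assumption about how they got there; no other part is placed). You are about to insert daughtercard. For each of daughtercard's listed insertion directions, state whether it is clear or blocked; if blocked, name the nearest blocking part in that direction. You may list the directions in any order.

+x: clear; -y: blocked by duct

+x: ray from daughtercard(1, 3) has no placed part ⇒ clear
-y: nearest on ray is duct@(1, 2) ⇒ blocked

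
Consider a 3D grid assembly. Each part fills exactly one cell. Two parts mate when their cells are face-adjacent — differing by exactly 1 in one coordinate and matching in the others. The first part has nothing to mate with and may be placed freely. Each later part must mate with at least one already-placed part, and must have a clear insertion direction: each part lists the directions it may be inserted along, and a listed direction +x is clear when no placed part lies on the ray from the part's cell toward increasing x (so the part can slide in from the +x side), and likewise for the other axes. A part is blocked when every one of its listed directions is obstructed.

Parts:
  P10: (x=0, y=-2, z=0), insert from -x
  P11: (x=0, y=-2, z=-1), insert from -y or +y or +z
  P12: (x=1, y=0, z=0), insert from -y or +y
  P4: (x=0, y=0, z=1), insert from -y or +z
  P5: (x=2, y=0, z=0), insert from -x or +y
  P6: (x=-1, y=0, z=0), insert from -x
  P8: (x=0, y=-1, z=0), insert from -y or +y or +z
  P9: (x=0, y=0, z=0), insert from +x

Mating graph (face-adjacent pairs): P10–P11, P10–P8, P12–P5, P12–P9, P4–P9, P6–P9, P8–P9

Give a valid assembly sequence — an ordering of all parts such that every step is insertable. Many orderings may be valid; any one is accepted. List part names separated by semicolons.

1. P10@(0, -2, 0) [-x clear] — {P10}
2. P11@(0, -2, -1) [-y clear] — {P10, P11}
3. P8@(0, -1, 0) [+y clear] — {P10, P11, P8}
4. P9@(0, 0, 0) [+x clear] — {P10, P11, P8, P9}
5. P12@(1, 0, 0) [-y clear] — {P10, P11, P12, P8, P9}
6. P5@(2, 0, 0) [+y clear] — {P10, P11, P12, P5, P8, P9}
7. P6@(-1, 0, 0) [-x clear] — {P10, P11, P12, P5, P6, P8, P9}
8. P4@(0, 0, 1) [-y clear] — {P10, P11, P12, P4, P5, P6, P8, P9}

P10; P11; P8; P9; P12; P5; P6; P4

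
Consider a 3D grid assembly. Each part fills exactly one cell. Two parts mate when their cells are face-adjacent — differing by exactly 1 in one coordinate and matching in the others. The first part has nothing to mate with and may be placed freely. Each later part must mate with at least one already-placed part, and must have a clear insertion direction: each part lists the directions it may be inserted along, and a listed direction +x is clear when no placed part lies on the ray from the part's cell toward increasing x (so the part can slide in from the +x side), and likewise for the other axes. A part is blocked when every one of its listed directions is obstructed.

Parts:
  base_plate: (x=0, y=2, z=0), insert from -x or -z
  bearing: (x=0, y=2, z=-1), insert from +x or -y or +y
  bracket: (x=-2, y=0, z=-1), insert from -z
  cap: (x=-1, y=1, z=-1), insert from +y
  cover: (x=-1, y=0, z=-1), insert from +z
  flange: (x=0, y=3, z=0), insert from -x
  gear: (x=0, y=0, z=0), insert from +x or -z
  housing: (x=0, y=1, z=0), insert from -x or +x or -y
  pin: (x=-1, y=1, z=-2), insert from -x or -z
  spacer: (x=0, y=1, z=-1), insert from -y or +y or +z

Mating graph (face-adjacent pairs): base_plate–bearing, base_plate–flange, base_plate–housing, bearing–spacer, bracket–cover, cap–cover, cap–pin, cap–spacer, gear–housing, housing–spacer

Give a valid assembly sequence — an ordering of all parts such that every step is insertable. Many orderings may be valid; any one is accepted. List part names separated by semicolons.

housing; base_plate; flange; bearing; spacer; cap; cover; pin; bracket; gear

1. housing@(0, 1, 0) [-x clear] — {housing}
2. base_plate@(0, 2, 0) [-x clear] — {base_plate, housing}
3. flange@(0, 3, 0) [-x clear] — {base_plate, flange, housing}
4. bearing@(0, 2, -1) [+x clear] — {base_plate, bearing, flange, housing}
5. spacer@(0, 1, -1) [-y clear] — {base_plate, bearing, flange, housing, spacer}
6. cap@(-1, 1, -1) [+y clear] — {base_plate, bearing, cap, flange, housing, spacer}
7. cover@(-1, 0, -1) [+z clear] — {base_plate, bearing, cap, cover, flange, housing, spacer}
8. pin@(-1, 1, -2) [-x clear] — {base_plate, bearing, cap, cover, flange, housing, pin, spacer}
9. bracket@(-2, 0, -1) [-z clear] — {base_plate, bearing, bracket, cap, cover, flange, housing, pin, spacer}
10. gear@(0, 0, 0) [+x clear] — {base_plate, bearing, bracket, cap, cover, flange, gear, housing, pin, spacer}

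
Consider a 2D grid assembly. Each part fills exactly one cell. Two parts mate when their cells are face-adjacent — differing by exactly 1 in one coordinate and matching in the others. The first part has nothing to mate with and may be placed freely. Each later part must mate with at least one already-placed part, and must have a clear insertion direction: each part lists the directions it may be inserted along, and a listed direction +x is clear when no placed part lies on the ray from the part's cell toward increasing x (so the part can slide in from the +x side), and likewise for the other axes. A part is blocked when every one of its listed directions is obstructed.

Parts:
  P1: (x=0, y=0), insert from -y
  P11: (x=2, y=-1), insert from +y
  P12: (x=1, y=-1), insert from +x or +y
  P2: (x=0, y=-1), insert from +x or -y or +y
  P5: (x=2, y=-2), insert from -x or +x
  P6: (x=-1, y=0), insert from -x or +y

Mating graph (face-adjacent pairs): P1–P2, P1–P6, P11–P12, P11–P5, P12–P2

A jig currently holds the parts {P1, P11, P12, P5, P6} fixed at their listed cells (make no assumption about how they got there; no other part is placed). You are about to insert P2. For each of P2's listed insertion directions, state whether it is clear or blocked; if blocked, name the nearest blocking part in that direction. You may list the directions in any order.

+x: blocked by P12; +y: blocked by P1; -y: clear

+x: nearest on ray is P12@(1, -1) ⇒ blocked
-y: ray from P2(0, -1) has no placed part ⇒ clear
+y: nearest on ray is P1@(0, 0) ⇒ blocked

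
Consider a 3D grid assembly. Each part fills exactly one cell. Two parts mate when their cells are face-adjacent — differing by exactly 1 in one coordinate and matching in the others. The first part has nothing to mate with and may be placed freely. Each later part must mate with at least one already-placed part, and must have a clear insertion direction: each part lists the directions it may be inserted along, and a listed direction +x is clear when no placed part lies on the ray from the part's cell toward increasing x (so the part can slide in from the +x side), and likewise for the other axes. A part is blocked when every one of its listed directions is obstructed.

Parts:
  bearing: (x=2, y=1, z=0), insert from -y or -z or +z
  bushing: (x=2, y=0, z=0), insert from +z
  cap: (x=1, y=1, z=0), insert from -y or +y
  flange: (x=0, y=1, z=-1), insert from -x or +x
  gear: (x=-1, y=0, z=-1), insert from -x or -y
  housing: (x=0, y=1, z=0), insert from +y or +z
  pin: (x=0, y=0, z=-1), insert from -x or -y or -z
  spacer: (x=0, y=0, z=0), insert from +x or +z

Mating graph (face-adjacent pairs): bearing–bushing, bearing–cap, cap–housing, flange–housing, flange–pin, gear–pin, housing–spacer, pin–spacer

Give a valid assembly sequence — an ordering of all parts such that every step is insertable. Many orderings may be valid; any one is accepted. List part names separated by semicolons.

1. cap@(1, 1, 0) [-y clear] — {cap}
2. housing@(0, 1, 0) [+y clear] — {cap, housing}
3. bearing@(2, 1, 0) [-y clear] — {bearing, cap, housing}
4. flange@(0, 1, -1) [-x clear] — {bearing, cap, flange, housing}
5. pin@(0, 0, -1) [-x clear] — {bearing, cap, flange, housing, pin}
6. gear@(-1, 0, -1) [-x clear] — {bearing, cap, flange, gear, housing, pin}
7. spacer@(0, 0, 0) [+x clear] — {bearing, cap, flange, gear, housing, pin, spacer}
8. bushing@(2, 0, 0) [+z clear] — {bearing, bushing, cap, flange, gear, housing, pin, spacer}

cap; housing; bearing; flange; pin; gear; spacer; bushing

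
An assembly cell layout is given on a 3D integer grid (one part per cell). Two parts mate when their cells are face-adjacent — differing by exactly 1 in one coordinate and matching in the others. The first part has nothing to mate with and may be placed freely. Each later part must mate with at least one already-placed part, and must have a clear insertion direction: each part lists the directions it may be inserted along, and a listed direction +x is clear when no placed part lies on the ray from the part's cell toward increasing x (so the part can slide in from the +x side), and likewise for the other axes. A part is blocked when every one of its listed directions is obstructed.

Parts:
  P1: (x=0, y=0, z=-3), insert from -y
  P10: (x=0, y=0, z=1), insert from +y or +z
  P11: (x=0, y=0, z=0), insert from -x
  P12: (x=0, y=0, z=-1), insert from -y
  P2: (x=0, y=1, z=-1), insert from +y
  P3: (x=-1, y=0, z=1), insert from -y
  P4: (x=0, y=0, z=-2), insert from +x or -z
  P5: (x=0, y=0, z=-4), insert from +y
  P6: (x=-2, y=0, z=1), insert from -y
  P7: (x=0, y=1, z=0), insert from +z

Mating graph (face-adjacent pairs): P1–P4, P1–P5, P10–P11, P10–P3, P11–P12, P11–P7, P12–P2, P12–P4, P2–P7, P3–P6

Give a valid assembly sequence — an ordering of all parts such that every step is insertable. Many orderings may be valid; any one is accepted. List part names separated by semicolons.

1. P5@(0, 0, -4) [+y clear] — {P5}
2. P1@(0, 0, -3) [-y clear] — {P1, P5}
3. P4@(0, 0, -2) [+x clear] — {P1, P4, P5}
4. P12@(0, 0, -1) [-y clear] — {P1, P12, P4, P5}
5. P11@(0, 0, 0) [-x clear] — {P1, P11, P12, P4, P5}
6. P7@(0, 1, 0) [+z clear] — {P1, P11, P12, P4, P5, P7}
7. P10@(0, 0, 1) [+y clear] — {P1, P10, P11, P12, P4, P5, P7}
8. P3@(-1, 0, 1) [-y clear] — {P1, P10, P11, P12, P3, P4, P5, P7}
9. P6@(-2, 0, 1) [-y clear] — {P1, P10, P11, P12, P3, P4, P5, P6, P7}
10. P2@(0, 1, -1) [+y clear] — {P1, P10, P11, P12, P2, P3, P4, P5, P6, P7}

P5; P1; P4; P12; P11; P7; P10; P3; P6; P2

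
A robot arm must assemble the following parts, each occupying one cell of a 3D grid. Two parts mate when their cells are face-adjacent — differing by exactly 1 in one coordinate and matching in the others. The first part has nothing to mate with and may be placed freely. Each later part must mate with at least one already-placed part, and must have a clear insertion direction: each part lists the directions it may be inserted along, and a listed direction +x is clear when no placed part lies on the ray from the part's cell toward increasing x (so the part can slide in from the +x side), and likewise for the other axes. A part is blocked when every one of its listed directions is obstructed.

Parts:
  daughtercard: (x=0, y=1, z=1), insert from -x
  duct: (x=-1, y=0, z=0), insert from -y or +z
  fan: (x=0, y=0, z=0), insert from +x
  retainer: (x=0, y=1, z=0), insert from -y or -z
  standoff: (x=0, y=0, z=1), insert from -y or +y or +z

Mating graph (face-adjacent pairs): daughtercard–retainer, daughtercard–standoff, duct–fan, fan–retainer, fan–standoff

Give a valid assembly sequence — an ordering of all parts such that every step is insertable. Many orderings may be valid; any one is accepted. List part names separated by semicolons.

1. duct@(-1, 0, 0) [-y clear] — {duct}
2. fan@(0, 0, 0) [+x clear] — {duct, fan}
3. retainer@(0, 1, 0) [-z clear] — {duct, fan, retainer}
4. daughtercard@(0, 1, 1) [-x clear] — {daughtercard, duct, fan, retainer}
5. standoff@(0, 0, 1) [-y clear] — {daughtercard, duct, fan, retainer, standoff}

duct; fan; retainer; daughtercard; standoff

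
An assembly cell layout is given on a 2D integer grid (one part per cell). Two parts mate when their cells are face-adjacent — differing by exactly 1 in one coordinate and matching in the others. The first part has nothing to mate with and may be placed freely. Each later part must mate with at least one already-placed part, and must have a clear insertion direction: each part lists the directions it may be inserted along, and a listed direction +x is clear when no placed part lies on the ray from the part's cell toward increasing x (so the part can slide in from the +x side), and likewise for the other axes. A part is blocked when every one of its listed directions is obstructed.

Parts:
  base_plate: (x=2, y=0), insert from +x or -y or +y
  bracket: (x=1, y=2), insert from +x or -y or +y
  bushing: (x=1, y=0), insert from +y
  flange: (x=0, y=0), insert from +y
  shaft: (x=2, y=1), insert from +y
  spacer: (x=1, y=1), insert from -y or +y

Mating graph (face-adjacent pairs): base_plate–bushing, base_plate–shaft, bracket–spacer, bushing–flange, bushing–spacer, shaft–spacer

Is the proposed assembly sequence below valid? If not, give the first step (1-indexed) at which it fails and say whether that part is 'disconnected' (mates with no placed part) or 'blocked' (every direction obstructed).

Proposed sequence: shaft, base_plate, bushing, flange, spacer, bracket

1. shaft@(2, 1) [+y clear] — {shaft}
2. base_plate@(2, 0) [+x clear] — {base_plate, shaft}
3. bushing@(1, 0) [+y clear] — {base_plate, bushing, shaft}
4. flange@(0, 0) [+y clear] — {base_plate, bushing, flange, shaft}
5. spacer@(1, 1) [+y clear] — {base_plate, bushing, flange, shaft, spacer}
6. bracket@(1, 2) [+x clear] — {base_plate, bracket, bushing, flange, shaft, spacer}

Valid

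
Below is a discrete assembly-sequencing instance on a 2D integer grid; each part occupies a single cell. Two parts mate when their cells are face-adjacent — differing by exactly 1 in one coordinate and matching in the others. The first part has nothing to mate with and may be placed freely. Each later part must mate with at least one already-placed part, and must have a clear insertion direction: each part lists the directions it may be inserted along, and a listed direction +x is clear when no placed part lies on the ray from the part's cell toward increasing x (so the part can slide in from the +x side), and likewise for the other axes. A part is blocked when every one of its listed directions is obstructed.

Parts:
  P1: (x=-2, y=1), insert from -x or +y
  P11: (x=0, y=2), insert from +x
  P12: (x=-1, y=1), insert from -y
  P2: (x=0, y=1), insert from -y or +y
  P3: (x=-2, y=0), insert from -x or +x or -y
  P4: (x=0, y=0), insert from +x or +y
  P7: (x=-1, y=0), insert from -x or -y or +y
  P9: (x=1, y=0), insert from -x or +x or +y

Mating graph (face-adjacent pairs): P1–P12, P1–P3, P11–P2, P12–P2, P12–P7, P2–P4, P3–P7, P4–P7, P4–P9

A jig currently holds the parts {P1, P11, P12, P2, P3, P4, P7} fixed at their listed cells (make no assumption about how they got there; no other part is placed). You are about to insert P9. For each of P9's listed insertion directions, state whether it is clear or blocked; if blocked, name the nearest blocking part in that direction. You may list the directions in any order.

-x: nearest on ray is P4@(0, 0) ⇒ blocked
+x: ray from P9(1, 0) has no placed part ⇒ clear
+y: ray from P9(1, 0) has no placed part ⇒ clear

+x: clear; +y: clear; -x: blocked by P4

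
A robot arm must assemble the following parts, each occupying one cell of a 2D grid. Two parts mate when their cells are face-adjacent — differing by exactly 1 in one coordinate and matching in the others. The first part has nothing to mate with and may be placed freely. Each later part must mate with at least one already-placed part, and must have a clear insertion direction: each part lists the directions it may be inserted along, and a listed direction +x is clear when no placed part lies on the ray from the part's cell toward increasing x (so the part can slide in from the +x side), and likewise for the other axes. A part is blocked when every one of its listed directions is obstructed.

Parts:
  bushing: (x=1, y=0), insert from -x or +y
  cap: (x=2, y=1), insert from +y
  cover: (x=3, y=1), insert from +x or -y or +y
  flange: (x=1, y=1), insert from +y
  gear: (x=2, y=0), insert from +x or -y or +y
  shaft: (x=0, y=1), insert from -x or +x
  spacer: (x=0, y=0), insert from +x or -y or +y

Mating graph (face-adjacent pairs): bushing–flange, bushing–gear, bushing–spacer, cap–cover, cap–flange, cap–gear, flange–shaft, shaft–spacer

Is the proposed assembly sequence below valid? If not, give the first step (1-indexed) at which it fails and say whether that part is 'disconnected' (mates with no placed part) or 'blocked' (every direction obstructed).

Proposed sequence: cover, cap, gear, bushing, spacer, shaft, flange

1. cover@(3, 1) [+x clear] — {cover}
2. cap@(2, 1) [+y clear] — {cap, cover}
3. gear@(2, 0) [+x clear] — {cap, cover, gear}
4. bushing@(1, 0) [-x clear] — {bushing, cap, cover, gear}
5. spacer@(0, 0) [-y clear] — {bushing, cap, cover, gear, spacer}
6. shaft@(0, 1) [-x clear] — {bushing, cap, cover, gear, shaft, spacer}
7. flange@(1, 1) [+y clear] — {bushing, cap, cover, flange, gear, shaft, spacer}

Valid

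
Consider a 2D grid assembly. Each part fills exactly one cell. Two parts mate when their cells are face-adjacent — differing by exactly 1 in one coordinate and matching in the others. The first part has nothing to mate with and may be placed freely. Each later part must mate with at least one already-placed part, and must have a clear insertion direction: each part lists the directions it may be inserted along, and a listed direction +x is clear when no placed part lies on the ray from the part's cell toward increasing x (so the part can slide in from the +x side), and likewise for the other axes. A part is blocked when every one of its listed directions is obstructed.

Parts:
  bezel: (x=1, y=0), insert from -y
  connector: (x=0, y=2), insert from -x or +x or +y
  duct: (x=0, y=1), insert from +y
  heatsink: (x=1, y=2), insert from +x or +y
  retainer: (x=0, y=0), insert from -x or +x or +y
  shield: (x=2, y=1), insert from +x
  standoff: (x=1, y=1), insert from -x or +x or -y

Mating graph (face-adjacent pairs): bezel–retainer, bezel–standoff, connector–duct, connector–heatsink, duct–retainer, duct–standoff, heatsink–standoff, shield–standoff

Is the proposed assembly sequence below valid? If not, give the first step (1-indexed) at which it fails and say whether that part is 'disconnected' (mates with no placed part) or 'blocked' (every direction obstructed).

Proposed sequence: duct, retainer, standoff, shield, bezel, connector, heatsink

1. duct@(0, 1) [+y clear] — {duct}
2. retainer@(0, 0) [-x clear] — {duct, retainer}
3. standoff@(1, 1) [+x clear] — {duct, retainer, standoff}
4. shield@(2, 1) [+x clear] — {duct, retainer, shield, standoff}
5. bezel@(1, 0) [-y clear] — {bezel, duct, retainer, shield, standoff}
6. connector@(0, 2) [-x clear] — {bezel, connector, duct, retainer, shield, standoff}
7. heatsink@(1, 2) [+x clear] — {bezel, connector, duct, heatsink, retainer, shield, standoff}

Valid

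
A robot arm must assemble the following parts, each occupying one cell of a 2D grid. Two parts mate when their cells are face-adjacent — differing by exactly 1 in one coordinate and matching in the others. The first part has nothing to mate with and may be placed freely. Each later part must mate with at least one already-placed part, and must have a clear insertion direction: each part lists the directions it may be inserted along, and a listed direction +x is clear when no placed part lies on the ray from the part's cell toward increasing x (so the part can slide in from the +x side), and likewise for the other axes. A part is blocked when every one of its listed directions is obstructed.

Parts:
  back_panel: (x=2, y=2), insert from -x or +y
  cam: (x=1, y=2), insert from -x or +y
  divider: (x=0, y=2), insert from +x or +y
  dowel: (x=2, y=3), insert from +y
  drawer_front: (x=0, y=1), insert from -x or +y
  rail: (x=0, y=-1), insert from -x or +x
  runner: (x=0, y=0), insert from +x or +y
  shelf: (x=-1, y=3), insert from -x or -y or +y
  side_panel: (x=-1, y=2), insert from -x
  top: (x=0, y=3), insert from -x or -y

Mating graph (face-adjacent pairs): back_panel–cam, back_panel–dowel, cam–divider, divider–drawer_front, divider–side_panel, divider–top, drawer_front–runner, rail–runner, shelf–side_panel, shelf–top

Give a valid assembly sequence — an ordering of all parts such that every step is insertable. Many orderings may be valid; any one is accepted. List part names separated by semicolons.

1. shelf@(-1, 3) [-x clear] — {shelf}
2. top@(0, 3) [-y clear] — {shelf, top}
3. divider@(0, 2) [+x clear] — {divider, shelf, top}
4. cam@(1, 2) [+y clear] — {cam, divider, shelf, top}
5. side_panel@(-1, 2) [-x clear] — {cam, divider, shelf, side_panel, top}
6. drawer_front@(0, 1) [-x clear] — {cam, divider, drawer_front, shelf, side_panel, top}
7. runner@(0, 0) [+x clear] — {cam, divider, drawer_front, runner, shelf, side_panel, top}
8. rail@(0, -1) [-x clear] — {cam, divider, drawer_front, rail, runner, shelf, side_panel, top}
9. back_panel@(2, 2) [+y clear] — {back_panel, cam, divider, drawer_front, rail, runner, shelf, side_panel, top}
10. dowel@(2, 3) [+y clear] — {back_panel, cam, divider, dowel, drawer_front, rail, runner, shelf, side_panel, top}

shelf; top; divider; cam; side_panel; drawer_front; runner; rail; back_panel; dowel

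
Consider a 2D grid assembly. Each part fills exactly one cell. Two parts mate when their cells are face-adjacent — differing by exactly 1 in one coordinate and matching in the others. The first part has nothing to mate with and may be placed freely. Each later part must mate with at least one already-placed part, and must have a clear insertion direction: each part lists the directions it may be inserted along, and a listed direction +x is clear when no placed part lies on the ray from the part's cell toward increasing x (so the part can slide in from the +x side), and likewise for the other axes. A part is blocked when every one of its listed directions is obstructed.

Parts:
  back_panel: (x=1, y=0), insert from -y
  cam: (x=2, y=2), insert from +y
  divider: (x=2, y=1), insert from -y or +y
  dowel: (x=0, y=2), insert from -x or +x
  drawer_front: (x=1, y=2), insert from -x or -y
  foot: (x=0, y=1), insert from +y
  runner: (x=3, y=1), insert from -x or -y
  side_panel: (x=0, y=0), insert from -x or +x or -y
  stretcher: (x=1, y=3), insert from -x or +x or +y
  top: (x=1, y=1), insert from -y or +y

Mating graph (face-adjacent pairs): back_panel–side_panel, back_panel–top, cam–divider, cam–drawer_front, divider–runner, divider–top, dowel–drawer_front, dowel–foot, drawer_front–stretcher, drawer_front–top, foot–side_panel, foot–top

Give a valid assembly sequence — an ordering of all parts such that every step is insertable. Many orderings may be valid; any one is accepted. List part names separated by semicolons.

foot; side_panel; top; divider; cam; runner; back_panel; drawer_front; stretcher; dowel

1. foot@(0, 1) [+y clear] — {foot}
2. side_panel@(0, 0) [-x clear] — {foot, side_panel}
3. top@(1, 1) [-y clear] — {foot, side_panel, top}
4. divider@(2, 1) [-y clear] — {divider, foot, side_panel, top}
5. cam@(2, 2) [+y clear] — {cam, divider, foot, side_panel, top}
6. runner@(3, 1) [-y clear] — {cam, divider, foot, runner, side_panel, top}
7. back_panel@(1, 0) [-y clear] — {back_panel, cam, divider, foot, runner, side_panel, top}
8. drawer_front@(1, 2) [-x clear] — {back_panel, cam, divider, drawer_front, foot, runner, side_panel, top}
9. stretcher@(1, 3) [-x clear] — {back_panel, cam, divider, drawer_front, foot, runner, side_panel, stretcher, top}
10. dowel@(0, 2) [-x clear] — {back_panel, cam, divider, dowel, drawer_front, foot, runner, side_panel, stretcher, top}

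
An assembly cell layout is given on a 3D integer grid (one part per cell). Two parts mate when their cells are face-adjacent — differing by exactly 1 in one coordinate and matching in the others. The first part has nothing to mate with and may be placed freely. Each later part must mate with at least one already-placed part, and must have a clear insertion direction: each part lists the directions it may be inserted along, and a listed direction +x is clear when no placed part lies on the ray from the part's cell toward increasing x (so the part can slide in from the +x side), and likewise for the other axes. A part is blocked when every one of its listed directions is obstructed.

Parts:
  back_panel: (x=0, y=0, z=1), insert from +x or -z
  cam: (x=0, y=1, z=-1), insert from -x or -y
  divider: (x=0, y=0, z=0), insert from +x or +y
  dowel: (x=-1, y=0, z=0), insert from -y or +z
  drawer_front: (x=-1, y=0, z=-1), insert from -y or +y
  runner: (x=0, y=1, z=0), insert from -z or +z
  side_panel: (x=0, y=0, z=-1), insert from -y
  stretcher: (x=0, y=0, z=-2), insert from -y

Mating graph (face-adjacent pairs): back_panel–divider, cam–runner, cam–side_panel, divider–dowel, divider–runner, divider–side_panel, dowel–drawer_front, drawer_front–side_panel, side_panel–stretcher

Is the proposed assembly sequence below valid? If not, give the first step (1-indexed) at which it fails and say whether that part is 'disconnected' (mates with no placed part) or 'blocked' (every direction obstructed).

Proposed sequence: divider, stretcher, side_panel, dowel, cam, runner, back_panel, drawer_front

1. divider@(0, 0, 0) [+x clear] — {divider}
2. stretcher@(0, 0, -2) — no placed neighbour ⇒ disconnected

Invalid at step 2 (disconnected)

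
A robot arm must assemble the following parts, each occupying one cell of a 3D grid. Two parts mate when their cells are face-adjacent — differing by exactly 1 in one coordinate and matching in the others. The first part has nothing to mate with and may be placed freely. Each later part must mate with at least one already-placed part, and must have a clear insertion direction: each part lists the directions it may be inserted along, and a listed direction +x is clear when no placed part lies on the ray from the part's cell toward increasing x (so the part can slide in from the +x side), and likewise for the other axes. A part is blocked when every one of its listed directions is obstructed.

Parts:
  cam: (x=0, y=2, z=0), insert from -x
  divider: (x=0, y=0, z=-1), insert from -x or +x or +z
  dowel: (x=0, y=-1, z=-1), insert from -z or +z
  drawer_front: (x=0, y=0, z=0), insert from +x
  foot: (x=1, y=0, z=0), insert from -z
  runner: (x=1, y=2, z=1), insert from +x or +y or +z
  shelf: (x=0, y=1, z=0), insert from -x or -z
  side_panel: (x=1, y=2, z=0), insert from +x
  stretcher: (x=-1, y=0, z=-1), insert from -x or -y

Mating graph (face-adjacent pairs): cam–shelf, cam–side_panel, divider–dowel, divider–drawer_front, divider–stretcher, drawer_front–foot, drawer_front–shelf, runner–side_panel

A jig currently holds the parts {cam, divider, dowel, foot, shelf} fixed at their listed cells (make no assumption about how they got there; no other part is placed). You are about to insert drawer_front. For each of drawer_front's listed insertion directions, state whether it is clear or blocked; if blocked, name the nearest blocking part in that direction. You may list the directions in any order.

+x: nearest on ray is foot@(1, 0, 0) ⇒ blocked

+x: blocked by foot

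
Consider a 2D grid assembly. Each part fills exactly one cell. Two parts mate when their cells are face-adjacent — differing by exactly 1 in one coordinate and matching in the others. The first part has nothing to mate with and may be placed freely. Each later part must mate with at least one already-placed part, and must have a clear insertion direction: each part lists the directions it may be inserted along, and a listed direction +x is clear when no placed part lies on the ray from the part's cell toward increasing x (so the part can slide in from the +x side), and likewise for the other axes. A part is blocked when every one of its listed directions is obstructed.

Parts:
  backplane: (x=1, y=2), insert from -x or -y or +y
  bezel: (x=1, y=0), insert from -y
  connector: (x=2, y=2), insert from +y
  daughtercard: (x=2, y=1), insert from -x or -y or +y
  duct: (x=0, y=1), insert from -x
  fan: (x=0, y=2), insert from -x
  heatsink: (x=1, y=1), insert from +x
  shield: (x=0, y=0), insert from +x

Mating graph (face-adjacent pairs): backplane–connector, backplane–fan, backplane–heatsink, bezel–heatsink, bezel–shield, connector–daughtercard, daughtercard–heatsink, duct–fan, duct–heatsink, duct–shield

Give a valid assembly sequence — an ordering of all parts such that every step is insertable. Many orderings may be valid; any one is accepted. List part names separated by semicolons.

heatsink; backplane; fan; duct; daughtercard; connector; shield; bezel

1. heatsink@(1, 1) [+x clear] — {heatsink}
2. backplane@(1, 2) [-x clear] — {backplane, heatsink}
3. fan@(0, 2) [-x clear] — {backplane, fan, heatsink}
4. duct@(0, 1) [-x clear] — {backplane, duct, fan, heatsink}
5. daughtercard@(2, 1) [-y clear] — {backplane, daughtercard, duct, fan, heatsink}
6. connector@(2, 2) [+y clear] — {backplane, connector, daughtercard, duct, fan, heatsink}
7. shield@(0, 0) [+x clear] — {backplane, connector, daughtercard, duct, fan, heatsink, shield}
8. bezel@(1, 0) [-y clear] — {backplane, bezel, connector, daughtercard, duct, fan, heatsink, shield}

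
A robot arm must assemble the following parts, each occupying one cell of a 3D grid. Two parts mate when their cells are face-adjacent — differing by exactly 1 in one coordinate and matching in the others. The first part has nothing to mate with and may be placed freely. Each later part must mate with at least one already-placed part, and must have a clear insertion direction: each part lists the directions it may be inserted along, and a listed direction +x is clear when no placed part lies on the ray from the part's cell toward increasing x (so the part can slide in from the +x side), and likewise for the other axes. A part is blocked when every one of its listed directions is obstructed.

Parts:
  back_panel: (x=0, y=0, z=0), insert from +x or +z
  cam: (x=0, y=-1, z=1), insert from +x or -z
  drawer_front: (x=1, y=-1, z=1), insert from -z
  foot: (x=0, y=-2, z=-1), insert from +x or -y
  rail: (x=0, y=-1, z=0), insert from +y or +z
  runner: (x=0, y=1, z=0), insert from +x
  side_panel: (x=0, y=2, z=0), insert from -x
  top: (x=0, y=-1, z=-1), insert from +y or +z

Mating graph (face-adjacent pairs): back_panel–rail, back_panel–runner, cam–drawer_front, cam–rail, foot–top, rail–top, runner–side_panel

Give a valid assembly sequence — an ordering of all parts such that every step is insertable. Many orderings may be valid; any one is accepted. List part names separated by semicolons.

1. rail@(0, -1, 0) [+y clear] — {rail}
2. cam@(0, -1, 1) [+x clear] — {cam, rail}
3. top@(0, -1, -1) [+y clear] — {cam, rail, top}
4. foot@(0, -2, -1) [+x clear] — {cam, foot, rail, top}
5. back_panel@(0, 0, 0) [+x clear] — {back_panel, cam, foot, rail, top}
6. runner@(0, 1, 0) [+x clear] — {back_panel, cam, foot, rail, runner, top}
7. side_panel@(0, 2, 0) [-x clear] — {back_panel, cam, foot, rail, runner, side_panel, top}
8. drawer_front@(1, -1, 1) [-z clear] — {back_panel, cam, drawer_front, foot, rail, runner, side_panel, top}

rail; cam; top; foot; back_panel; runner; side_panel; drawer_front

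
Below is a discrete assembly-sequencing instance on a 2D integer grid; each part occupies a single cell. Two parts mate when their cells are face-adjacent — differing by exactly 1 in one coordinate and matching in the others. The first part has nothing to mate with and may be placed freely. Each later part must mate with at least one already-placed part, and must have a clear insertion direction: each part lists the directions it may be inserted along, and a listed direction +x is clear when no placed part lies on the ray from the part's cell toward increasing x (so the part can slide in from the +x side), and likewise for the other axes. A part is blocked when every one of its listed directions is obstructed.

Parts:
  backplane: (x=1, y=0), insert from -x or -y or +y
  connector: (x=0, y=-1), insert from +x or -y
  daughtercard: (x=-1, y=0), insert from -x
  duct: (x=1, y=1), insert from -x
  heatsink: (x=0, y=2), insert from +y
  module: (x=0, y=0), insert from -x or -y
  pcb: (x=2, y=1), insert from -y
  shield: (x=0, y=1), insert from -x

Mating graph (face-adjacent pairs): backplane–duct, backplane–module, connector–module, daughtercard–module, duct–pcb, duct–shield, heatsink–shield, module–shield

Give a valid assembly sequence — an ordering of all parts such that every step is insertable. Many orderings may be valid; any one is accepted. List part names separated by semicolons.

connector; module; daughtercard; backplane; duct; shield; pcb; heatsink

1. connector@(0, -1) [+x clear] — {connector}
2. module@(0, 0) [-x clear] — {connector, module}
3. daughtercard@(-1, 0) [-x clear] — {connector, daughtercard, module}
4. backplane@(1, 0) [-y clear] — {backplane, connector, daughtercard, module}
5. duct@(1, 1) [-x clear] — {backplane, connector, daughtercard, duct, module}
6. shield@(0, 1) [-x clear] — {backplane, connector, daughtercard, duct, module, shield}
7. pcb@(2, 1) [-y clear] — {backplane, connector, daughtercard, duct, module, pcb, shield}
8. heatsink@(0, 2) [+y clear] — {backplane, connector, daughtercard, duct, heatsink, module, pcb, shield}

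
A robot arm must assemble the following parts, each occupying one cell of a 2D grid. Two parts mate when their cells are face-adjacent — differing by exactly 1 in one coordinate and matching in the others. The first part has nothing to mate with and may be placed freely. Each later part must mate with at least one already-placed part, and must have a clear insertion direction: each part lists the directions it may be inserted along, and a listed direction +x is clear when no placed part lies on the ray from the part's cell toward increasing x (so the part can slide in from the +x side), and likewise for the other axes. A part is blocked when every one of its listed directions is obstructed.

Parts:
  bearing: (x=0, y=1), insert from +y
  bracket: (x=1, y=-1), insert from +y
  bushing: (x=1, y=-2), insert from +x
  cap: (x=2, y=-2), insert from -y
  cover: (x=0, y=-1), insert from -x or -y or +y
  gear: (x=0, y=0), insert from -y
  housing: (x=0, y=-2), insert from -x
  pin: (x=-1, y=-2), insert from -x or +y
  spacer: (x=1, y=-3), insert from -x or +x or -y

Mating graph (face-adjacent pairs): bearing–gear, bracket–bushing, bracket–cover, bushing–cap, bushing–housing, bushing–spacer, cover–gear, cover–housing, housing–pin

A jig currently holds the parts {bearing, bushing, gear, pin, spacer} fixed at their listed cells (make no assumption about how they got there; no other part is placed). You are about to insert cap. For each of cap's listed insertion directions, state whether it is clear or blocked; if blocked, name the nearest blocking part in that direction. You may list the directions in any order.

-y: ray from cap(2, -2) has no placed part ⇒ clear

-y: clear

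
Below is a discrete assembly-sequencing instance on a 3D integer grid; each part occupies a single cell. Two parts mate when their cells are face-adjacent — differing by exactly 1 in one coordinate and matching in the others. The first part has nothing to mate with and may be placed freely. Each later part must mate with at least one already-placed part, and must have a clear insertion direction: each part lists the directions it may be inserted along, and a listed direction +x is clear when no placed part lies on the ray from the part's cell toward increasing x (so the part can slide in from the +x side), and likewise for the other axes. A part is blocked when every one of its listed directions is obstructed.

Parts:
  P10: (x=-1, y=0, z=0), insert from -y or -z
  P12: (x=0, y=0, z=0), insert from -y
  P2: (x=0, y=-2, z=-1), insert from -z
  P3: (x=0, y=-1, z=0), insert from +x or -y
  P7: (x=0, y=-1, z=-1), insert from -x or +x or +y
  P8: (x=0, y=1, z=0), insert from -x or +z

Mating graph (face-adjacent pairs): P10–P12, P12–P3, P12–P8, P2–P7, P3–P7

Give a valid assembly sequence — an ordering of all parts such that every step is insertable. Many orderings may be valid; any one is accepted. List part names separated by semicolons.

P8; P12; P10; P3; P7; P2

1. P8@(0, 1, 0) [-x clear] — {P8}
2. P12@(0, 0, 0) [-y clear] — {P12, P8}
3. P10@(-1, 0, 0) [-y clear] — {P10, P12, P8}
4. P3@(0, -1, 0) [+x clear] — {P10, P12, P3, P8}
5. P7@(0, -1, -1) [-x clear] — {P10, P12, P3, P7, P8}
6. P2@(0, -2, -1) [-z clear] — {P10, P12, P2, P3, P7, P8}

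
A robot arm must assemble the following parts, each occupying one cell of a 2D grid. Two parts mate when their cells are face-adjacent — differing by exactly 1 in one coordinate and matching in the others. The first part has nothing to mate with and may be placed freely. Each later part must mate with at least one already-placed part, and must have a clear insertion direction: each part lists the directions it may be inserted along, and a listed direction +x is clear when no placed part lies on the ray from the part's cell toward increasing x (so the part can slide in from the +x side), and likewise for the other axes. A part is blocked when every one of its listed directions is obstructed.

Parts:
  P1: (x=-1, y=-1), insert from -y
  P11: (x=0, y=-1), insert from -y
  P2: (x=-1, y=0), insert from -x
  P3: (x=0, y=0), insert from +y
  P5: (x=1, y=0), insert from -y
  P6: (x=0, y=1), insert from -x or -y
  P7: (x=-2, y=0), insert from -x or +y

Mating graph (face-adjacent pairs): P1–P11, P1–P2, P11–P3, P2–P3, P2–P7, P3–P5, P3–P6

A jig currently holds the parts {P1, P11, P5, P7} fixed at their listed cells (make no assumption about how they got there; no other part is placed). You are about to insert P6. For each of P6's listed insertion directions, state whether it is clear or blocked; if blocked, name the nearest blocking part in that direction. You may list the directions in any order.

-x: clear; -y: blocked by P11

-x: ray from P6(0, 1) has no placed part ⇒ clear
-y: nearest on ray is P11@(0, -1) ⇒ blocked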